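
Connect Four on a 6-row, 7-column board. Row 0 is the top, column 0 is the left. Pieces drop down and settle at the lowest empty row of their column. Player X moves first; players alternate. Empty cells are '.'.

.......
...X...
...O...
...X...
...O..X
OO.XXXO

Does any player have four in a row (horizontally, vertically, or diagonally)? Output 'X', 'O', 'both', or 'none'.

none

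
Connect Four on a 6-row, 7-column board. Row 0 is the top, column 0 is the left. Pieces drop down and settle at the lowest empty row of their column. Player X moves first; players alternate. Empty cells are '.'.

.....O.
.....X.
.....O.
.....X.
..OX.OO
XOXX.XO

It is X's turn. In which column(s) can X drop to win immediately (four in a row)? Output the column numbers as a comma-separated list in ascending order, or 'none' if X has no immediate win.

col 0: drop X → no win
col 1: drop X → no win
col 2: drop X → no win
col 3: drop X → no win
col 4: drop X → WIN!
col 6: drop X → no win

Answer: 4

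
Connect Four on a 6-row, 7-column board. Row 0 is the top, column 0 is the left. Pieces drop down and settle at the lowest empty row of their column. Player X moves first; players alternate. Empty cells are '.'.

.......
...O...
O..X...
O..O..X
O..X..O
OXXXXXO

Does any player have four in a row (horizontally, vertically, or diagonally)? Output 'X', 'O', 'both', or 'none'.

both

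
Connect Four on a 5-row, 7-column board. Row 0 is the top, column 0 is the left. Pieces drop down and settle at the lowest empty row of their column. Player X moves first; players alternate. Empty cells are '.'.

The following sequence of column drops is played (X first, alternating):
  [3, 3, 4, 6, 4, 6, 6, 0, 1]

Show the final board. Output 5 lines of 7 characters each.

Answer: .......
.......
......X
...OX.O
OX.XX.O

Derivation:
Move 1: X drops in col 3, lands at row 4
Move 2: O drops in col 3, lands at row 3
Move 3: X drops in col 4, lands at row 4
Move 4: O drops in col 6, lands at row 4
Move 5: X drops in col 4, lands at row 3
Move 6: O drops in col 6, lands at row 3
Move 7: X drops in col 6, lands at row 2
Move 8: O drops in col 0, lands at row 4
Move 9: X drops in col 1, lands at row 4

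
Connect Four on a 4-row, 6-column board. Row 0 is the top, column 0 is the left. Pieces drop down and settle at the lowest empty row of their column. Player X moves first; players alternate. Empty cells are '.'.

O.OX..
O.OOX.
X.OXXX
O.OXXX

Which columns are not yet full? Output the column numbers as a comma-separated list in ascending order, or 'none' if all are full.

Answer: 1,4,5

Derivation:
col 0: top cell = 'O' → FULL
col 1: top cell = '.' → open
col 2: top cell = 'O' → FULL
col 3: top cell = 'X' → FULL
col 4: top cell = '.' → open
col 5: top cell = '.' → open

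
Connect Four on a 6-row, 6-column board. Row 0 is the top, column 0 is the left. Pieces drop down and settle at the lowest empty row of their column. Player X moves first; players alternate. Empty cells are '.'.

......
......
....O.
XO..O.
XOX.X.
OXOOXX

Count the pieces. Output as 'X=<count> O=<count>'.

X=7 O=7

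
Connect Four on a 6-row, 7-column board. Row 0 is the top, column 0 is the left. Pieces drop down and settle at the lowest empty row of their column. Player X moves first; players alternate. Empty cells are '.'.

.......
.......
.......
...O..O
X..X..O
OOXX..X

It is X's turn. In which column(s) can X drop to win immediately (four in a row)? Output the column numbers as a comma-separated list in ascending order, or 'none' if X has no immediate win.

col 0: drop X → no win
col 1: drop X → no win
col 2: drop X → no win
col 3: drop X → no win
col 4: drop X → no win
col 5: drop X → no win
col 6: drop X → no win

Answer: none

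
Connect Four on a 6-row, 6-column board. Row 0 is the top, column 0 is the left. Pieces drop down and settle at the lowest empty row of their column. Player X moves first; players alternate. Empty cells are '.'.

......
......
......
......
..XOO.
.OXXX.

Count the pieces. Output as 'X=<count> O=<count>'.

X=4 O=3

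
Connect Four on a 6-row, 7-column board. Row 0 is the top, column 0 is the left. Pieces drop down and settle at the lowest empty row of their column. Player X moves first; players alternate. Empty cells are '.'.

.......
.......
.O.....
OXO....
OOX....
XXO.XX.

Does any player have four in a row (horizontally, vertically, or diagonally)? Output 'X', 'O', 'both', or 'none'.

none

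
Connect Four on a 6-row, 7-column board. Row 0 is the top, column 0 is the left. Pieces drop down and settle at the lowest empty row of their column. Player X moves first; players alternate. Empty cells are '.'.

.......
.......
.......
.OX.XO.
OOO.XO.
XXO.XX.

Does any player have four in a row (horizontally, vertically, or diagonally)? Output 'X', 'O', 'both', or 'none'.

none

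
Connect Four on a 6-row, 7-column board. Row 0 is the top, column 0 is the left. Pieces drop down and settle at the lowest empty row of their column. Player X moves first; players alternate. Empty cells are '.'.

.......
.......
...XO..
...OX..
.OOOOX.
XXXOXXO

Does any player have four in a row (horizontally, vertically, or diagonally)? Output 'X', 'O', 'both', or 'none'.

O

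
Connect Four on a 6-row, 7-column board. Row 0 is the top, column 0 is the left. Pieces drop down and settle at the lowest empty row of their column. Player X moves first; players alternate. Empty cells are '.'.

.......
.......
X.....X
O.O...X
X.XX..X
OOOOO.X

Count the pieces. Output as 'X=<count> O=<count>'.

X=8 O=7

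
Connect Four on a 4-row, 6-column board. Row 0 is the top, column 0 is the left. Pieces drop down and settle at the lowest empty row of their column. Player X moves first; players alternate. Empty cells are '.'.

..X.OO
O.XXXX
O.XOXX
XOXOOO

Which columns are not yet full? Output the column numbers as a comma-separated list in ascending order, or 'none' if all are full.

Answer: 0,1,3

Derivation:
col 0: top cell = '.' → open
col 1: top cell = '.' → open
col 2: top cell = 'X' → FULL
col 3: top cell = '.' → open
col 4: top cell = 'O' → FULL
col 5: top cell = 'O' → FULL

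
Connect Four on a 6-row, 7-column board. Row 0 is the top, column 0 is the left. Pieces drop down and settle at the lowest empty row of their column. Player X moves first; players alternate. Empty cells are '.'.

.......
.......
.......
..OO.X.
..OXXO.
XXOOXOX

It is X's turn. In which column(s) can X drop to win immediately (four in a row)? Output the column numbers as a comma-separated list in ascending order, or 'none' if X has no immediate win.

col 0: drop X → no win
col 1: drop X → no win
col 2: drop X → no win
col 3: drop X → no win
col 4: drop X → no win
col 5: drop X → no win
col 6: drop X → no win

Answer: none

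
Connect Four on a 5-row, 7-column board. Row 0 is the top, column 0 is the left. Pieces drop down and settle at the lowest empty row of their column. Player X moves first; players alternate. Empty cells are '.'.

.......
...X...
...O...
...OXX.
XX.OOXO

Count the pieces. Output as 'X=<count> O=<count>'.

X=6 O=5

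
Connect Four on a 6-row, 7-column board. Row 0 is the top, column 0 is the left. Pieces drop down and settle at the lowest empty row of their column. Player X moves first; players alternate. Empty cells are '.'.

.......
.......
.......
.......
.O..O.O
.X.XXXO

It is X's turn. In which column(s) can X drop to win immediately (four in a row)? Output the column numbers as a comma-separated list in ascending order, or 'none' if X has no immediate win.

col 0: drop X → no win
col 1: drop X → no win
col 2: drop X → WIN!
col 3: drop X → no win
col 4: drop X → no win
col 5: drop X → no win
col 6: drop X → no win

Answer: 2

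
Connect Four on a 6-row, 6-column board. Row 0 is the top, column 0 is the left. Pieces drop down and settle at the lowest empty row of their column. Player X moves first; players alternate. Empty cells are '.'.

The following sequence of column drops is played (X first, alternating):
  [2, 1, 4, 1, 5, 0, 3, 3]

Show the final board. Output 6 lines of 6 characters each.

Answer: ......
......
......
......
.O.O..
OOXXXX

Derivation:
Move 1: X drops in col 2, lands at row 5
Move 2: O drops in col 1, lands at row 5
Move 3: X drops in col 4, lands at row 5
Move 4: O drops in col 1, lands at row 4
Move 5: X drops in col 5, lands at row 5
Move 6: O drops in col 0, lands at row 5
Move 7: X drops in col 3, lands at row 5
Move 8: O drops in col 3, lands at row 4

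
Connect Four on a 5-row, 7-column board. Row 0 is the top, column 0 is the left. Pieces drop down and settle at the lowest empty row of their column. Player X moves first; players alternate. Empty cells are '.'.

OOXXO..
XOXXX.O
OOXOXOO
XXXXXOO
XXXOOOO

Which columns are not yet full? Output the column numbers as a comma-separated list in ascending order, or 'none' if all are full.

col 0: top cell = 'O' → FULL
col 1: top cell = 'O' → FULL
col 2: top cell = 'X' → FULL
col 3: top cell = 'X' → FULL
col 4: top cell = 'O' → FULL
col 5: top cell = '.' → open
col 6: top cell = '.' → open

Answer: 5,6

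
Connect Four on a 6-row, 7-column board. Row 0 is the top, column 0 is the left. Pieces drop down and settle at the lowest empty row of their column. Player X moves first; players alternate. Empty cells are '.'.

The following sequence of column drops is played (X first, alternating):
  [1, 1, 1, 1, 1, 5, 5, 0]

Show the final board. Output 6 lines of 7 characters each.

Answer: .......
.X.....
.O.....
.X.....
.O...X.
OX...O.

Derivation:
Move 1: X drops in col 1, lands at row 5
Move 2: O drops in col 1, lands at row 4
Move 3: X drops in col 1, lands at row 3
Move 4: O drops in col 1, lands at row 2
Move 5: X drops in col 1, lands at row 1
Move 6: O drops in col 5, lands at row 5
Move 7: X drops in col 5, lands at row 4
Move 8: O drops in col 0, lands at row 5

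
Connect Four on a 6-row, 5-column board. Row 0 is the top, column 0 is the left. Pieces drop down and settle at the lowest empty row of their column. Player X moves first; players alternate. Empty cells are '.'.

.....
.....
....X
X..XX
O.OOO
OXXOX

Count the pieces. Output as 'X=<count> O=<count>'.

X=7 O=6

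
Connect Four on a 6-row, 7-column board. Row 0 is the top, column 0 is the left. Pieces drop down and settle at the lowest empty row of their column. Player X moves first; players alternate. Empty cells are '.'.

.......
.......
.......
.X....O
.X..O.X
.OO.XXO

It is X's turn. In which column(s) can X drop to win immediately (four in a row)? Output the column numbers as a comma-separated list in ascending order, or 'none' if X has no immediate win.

col 0: drop X → no win
col 1: drop X → no win
col 2: drop X → no win
col 3: drop X → no win
col 4: drop X → no win
col 5: drop X → no win
col 6: drop X → no win

Answer: none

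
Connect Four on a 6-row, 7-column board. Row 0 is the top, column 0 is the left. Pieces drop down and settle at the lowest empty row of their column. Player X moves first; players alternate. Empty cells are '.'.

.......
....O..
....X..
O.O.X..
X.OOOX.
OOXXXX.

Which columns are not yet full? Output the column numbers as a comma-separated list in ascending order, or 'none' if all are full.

Answer: 0,1,2,3,4,5,6

Derivation:
col 0: top cell = '.' → open
col 1: top cell = '.' → open
col 2: top cell = '.' → open
col 3: top cell = '.' → open
col 4: top cell = '.' → open
col 5: top cell = '.' → open
col 6: top cell = '.' → open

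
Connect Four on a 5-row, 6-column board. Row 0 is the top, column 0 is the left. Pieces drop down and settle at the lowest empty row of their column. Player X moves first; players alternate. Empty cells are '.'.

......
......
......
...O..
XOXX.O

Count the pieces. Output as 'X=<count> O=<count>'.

X=3 O=3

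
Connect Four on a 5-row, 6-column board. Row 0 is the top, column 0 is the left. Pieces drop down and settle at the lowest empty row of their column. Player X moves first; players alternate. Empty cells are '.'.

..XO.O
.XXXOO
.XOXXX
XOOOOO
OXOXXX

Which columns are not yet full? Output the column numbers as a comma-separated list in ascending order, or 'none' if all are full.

Answer: 0,1,4

Derivation:
col 0: top cell = '.' → open
col 1: top cell = '.' → open
col 2: top cell = 'X' → FULL
col 3: top cell = 'O' → FULL
col 4: top cell = '.' → open
col 5: top cell = 'O' → FULL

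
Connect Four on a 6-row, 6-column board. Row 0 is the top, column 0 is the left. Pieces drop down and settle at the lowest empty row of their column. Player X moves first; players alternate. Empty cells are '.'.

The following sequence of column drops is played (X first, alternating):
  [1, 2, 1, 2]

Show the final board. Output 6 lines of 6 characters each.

Answer: ......
......
......
......
.XO...
.XO...

Derivation:
Move 1: X drops in col 1, lands at row 5
Move 2: O drops in col 2, lands at row 5
Move 3: X drops in col 1, lands at row 4
Move 4: O drops in col 2, lands at row 4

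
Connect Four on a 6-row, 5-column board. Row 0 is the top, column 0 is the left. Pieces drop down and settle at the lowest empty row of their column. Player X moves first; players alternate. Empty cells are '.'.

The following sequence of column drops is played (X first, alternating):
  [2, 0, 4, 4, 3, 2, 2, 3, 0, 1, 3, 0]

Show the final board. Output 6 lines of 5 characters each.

Answer: .....
.....
.....
O.XX.
X.OOO
OOXXX

Derivation:
Move 1: X drops in col 2, lands at row 5
Move 2: O drops in col 0, lands at row 5
Move 3: X drops in col 4, lands at row 5
Move 4: O drops in col 4, lands at row 4
Move 5: X drops in col 3, lands at row 5
Move 6: O drops in col 2, lands at row 4
Move 7: X drops in col 2, lands at row 3
Move 8: O drops in col 3, lands at row 4
Move 9: X drops in col 0, lands at row 4
Move 10: O drops in col 1, lands at row 5
Move 11: X drops in col 3, lands at row 3
Move 12: O drops in col 0, lands at row 3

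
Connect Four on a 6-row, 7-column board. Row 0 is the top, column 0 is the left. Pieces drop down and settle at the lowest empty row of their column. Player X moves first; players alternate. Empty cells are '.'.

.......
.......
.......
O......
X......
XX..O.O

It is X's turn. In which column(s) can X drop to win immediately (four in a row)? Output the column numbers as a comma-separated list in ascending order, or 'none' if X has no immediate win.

col 0: drop X → no win
col 1: drop X → no win
col 2: drop X → no win
col 3: drop X → no win
col 4: drop X → no win
col 5: drop X → no win
col 6: drop X → no win

Answer: none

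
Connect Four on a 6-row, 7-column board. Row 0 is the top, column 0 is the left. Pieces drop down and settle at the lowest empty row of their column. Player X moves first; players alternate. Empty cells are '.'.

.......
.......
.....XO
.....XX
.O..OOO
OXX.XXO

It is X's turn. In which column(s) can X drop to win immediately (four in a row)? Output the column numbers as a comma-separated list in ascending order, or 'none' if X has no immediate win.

Answer: 3

Derivation:
col 0: drop X → no win
col 1: drop X → no win
col 2: drop X → no win
col 3: drop X → WIN!
col 4: drop X → no win
col 5: drop X → no win
col 6: drop X → no win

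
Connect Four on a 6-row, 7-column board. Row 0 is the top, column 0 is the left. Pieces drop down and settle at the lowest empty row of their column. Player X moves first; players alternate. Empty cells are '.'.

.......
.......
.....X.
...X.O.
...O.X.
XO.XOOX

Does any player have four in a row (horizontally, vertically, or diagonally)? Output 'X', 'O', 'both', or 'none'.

none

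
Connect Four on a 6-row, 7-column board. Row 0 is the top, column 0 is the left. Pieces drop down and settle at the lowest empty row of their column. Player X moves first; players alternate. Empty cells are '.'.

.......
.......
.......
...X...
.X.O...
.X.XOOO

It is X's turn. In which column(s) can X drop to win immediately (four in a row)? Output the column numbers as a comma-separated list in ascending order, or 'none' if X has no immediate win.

col 0: drop X → no win
col 1: drop X → no win
col 2: drop X → no win
col 3: drop X → no win
col 4: drop X → no win
col 5: drop X → no win
col 6: drop X → no win

Answer: none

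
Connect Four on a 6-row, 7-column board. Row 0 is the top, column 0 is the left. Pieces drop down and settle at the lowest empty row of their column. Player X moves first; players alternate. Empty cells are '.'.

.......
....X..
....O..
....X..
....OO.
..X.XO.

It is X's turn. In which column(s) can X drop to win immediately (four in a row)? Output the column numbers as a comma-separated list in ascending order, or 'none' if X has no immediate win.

col 0: drop X → no win
col 1: drop X → no win
col 2: drop X → no win
col 3: drop X → no win
col 4: drop X → no win
col 5: drop X → no win
col 6: drop X → no win

Answer: none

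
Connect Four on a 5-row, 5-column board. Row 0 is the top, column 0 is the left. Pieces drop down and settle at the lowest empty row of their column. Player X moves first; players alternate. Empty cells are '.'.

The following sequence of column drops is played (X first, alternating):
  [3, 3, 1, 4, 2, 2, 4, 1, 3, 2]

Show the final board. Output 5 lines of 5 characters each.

Move 1: X drops in col 3, lands at row 4
Move 2: O drops in col 3, lands at row 3
Move 3: X drops in col 1, lands at row 4
Move 4: O drops in col 4, lands at row 4
Move 5: X drops in col 2, lands at row 4
Move 6: O drops in col 2, lands at row 3
Move 7: X drops in col 4, lands at row 3
Move 8: O drops in col 1, lands at row 3
Move 9: X drops in col 3, lands at row 2
Move 10: O drops in col 2, lands at row 2

Answer: .....
.....
..OX.
.OOOX
.XXXO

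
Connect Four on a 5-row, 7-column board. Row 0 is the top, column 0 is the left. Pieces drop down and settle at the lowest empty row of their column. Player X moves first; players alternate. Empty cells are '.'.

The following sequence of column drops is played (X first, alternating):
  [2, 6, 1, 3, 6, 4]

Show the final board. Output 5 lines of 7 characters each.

Move 1: X drops in col 2, lands at row 4
Move 2: O drops in col 6, lands at row 4
Move 3: X drops in col 1, lands at row 4
Move 4: O drops in col 3, lands at row 4
Move 5: X drops in col 6, lands at row 3
Move 6: O drops in col 4, lands at row 4

Answer: .......
.......
.......
......X
.XXOO.O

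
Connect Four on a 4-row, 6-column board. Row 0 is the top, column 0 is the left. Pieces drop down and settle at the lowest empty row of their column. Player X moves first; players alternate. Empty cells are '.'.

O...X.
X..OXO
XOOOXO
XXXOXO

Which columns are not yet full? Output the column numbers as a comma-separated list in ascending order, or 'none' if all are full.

Answer: 1,2,3,5

Derivation:
col 0: top cell = 'O' → FULL
col 1: top cell = '.' → open
col 2: top cell = '.' → open
col 3: top cell = '.' → open
col 4: top cell = 'X' → FULL
col 5: top cell = '.' → open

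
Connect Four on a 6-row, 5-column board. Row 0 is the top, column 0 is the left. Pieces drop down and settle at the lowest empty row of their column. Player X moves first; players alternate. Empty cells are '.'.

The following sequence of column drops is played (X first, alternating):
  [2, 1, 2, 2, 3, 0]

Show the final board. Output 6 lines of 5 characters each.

Answer: .....
.....
.....
..O..
..X..
OOXX.

Derivation:
Move 1: X drops in col 2, lands at row 5
Move 2: O drops in col 1, lands at row 5
Move 3: X drops in col 2, lands at row 4
Move 4: O drops in col 2, lands at row 3
Move 5: X drops in col 3, lands at row 5
Move 6: O drops in col 0, lands at row 5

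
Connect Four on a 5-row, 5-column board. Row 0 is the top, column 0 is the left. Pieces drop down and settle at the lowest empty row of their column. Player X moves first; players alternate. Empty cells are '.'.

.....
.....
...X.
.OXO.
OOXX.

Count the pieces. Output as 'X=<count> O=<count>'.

X=4 O=4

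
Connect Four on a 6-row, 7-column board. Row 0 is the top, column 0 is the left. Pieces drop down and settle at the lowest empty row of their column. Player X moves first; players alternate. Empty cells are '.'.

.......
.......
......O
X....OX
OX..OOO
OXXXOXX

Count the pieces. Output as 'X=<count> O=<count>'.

X=8 O=8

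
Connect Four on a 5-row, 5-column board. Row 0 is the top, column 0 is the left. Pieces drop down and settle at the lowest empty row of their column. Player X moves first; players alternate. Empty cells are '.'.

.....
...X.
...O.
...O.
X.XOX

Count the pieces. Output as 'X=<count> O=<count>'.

X=4 O=3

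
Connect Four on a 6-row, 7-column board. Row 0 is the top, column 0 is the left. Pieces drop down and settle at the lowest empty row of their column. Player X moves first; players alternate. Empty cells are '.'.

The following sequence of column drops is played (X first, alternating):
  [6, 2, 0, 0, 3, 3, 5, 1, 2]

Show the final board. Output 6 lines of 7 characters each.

Move 1: X drops in col 6, lands at row 5
Move 2: O drops in col 2, lands at row 5
Move 3: X drops in col 0, lands at row 5
Move 4: O drops in col 0, lands at row 4
Move 5: X drops in col 3, lands at row 5
Move 6: O drops in col 3, lands at row 4
Move 7: X drops in col 5, lands at row 5
Move 8: O drops in col 1, lands at row 5
Move 9: X drops in col 2, lands at row 4

Answer: .......
.......
.......
.......
O.XO...
XOOX.XX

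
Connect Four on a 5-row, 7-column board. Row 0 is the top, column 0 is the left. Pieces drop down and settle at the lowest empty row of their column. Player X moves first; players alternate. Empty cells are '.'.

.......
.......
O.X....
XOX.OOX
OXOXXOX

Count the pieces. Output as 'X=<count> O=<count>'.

X=8 O=7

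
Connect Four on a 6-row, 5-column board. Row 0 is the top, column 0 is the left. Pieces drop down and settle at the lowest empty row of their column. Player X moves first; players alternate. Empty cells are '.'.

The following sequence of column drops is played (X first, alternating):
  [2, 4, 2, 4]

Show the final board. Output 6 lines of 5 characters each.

Answer: .....
.....
.....
.....
..X.O
..X.O

Derivation:
Move 1: X drops in col 2, lands at row 5
Move 2: O drops in col 4, lands at row 5
Move 3: X drops in col 2, lands at row 4
Move 4: O drops in col 4, lands at row 4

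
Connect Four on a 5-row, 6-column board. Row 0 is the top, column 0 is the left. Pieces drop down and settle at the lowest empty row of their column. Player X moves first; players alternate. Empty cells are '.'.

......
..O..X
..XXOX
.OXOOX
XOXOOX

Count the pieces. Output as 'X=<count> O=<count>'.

X=9 O=8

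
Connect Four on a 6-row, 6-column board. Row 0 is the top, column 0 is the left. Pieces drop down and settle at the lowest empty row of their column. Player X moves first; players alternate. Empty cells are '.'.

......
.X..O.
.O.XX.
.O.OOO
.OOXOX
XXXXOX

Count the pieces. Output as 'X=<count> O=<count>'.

X=10 O=10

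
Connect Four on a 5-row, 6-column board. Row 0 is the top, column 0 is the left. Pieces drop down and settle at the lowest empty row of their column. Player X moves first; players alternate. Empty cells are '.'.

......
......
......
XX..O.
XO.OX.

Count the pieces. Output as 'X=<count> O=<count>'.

X=4 O=3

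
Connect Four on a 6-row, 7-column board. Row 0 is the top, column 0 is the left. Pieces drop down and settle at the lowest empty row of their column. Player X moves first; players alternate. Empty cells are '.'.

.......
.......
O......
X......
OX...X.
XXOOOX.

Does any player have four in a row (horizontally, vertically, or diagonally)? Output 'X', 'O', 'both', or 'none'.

none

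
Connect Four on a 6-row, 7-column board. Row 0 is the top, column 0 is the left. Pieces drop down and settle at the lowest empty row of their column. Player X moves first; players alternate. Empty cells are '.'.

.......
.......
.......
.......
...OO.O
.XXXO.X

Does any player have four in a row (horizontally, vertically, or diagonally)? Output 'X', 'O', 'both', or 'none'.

none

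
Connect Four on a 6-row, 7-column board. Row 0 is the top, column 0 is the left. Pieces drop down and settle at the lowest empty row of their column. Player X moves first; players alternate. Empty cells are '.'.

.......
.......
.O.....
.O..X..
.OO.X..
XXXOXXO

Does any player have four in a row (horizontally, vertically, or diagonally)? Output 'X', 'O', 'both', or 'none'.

none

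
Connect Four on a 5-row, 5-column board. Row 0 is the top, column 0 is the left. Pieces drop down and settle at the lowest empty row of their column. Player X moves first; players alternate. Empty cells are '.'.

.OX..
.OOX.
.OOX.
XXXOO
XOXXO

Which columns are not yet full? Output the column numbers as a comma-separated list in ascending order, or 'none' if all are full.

Answer: 0,3,4

Derivation:
col 0: top cell = '.' → open
col 1: top cell = 'O' → FULL
col 2: top cell = 'X' → FULL
col 3: top cell = '.' → open
col 4: top cell = '.' → open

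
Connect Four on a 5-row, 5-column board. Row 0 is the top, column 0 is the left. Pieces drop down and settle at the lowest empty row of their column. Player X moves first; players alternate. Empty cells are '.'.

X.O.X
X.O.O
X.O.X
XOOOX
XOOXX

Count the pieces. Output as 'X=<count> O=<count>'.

X=10 O=9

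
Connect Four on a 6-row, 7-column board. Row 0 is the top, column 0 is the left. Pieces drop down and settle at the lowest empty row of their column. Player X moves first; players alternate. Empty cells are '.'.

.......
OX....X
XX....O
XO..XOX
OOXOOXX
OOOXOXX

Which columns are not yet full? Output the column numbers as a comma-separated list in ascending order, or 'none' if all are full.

col 0: top cell = '.' → open
col 1: top cell = '.' → open
col 2: top cell = '.' → open
col 3: top cell = '.' → open
col 4: top cell = '.' → open
col 5: top cell = '.' → open
col 6: top cell = '.' → open

Answer: 0,1,2,3,4,5,6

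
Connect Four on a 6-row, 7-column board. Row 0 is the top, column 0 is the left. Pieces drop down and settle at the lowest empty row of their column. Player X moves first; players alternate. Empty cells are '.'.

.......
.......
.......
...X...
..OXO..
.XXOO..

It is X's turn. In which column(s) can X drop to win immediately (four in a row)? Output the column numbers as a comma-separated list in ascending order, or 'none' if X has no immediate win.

Answer: none

Derivation:
col 0: drop X → no win
col 1: drop X → no win
col 2: drop X → no win
col 3: drop X → no win
col 4: drop X → no win
col 5: drop X → no win
col 6: drop X → no win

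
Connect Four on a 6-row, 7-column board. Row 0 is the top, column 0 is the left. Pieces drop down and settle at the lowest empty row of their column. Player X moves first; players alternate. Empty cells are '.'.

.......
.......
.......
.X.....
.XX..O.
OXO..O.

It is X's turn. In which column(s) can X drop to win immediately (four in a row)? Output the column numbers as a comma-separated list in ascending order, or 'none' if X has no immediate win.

col 0: drop X → no win
col 1: drop X → WIN!
col 2: drop X → no win
col 3: drop X → no win
col 4: drop X → no win
col 5: drop X → no win
col 6: drop X → no win

Answer: 1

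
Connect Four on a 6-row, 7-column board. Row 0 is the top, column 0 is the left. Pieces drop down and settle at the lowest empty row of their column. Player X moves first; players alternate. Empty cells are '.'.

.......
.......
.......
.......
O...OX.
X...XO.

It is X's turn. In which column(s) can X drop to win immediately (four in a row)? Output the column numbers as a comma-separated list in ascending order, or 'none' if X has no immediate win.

Answer: none

Derivation:
col 0: drop X → no win
col 1: drop X → no win
col 2: drop X → no win
col 3: drop X → no win
col 4: drop X → no win
col 5: drop X → no win
col 6: drop X → no win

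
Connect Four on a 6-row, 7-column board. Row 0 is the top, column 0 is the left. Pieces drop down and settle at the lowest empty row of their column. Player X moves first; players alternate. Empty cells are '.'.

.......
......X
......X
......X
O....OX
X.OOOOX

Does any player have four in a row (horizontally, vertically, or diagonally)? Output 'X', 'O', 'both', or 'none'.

both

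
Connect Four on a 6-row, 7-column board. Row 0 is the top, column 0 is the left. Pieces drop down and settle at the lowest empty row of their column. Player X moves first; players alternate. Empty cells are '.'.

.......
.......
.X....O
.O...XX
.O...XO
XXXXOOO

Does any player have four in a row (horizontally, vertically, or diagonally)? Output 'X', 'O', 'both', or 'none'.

X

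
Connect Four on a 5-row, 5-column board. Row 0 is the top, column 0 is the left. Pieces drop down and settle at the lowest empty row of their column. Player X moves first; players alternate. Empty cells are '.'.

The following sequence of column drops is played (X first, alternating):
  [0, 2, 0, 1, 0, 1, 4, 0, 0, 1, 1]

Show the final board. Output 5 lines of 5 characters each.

Answer: X....
OX...
XO...
XO...
XOO.X

Derivation:
Move 1: X drops in col 0, lands at row 4
Move 2: O drops in col 2, lands at row 4
Move 3: X drops in col 0, lands at row 3
Move 4: O drops in col 1, lands at row 4
Move 5: X drops in col 0, lands at row 2
Move 6: O drops in col 1, lands at row 3
Move 7: X drops in col 4, lands at row 4
Move 8: O drops in col 0, lands at row 1
Move 9: X drops in col 0, lands at row 0
Move 10: O drops in col 1, lands at row 2
Move 11: X drops in col 1, lands at row 1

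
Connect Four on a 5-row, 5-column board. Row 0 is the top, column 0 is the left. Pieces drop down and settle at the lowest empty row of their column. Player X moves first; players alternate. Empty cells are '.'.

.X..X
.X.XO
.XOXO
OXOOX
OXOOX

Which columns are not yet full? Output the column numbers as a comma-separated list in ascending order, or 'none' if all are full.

col 0: top cell = '.' → open
col 1: top cell = 'X' → FULL
col 2: top cell = '.' → open
col 3: top cell = '.' → open
col 4: top cell = 'X' → FULL

Answer: 0,2,3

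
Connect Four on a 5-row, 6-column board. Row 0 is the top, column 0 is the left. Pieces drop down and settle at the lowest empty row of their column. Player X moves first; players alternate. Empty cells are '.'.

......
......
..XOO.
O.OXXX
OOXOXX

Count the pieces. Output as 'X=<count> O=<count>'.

X=7 O=7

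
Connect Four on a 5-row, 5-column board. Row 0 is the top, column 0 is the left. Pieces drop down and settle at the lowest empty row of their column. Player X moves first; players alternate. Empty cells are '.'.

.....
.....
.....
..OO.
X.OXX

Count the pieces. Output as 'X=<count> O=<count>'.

X=3 O=3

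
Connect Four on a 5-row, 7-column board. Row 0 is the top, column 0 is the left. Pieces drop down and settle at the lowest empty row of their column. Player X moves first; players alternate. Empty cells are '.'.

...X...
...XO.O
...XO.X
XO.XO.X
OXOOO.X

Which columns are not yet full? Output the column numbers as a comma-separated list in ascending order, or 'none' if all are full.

col 0: top cell = '.' → open
col 1: top cell = '.' → open
col 2: top cell = '.' → open
col 3: top cell = 'X' → FULL
col 4: top cell = '.' → open
col 5: top cell = '.' → open
col 6: top cell = '.' → open

Answer: 0,1,2,4,5,6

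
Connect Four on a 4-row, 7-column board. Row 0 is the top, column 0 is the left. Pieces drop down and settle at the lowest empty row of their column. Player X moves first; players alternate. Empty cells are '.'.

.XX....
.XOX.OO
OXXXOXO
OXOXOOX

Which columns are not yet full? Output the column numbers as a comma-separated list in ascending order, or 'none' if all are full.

col 0: top cell = '.' → open
col 1: top cell = 'X' → FULL
col 2: top cell = 'X' → FULL
col 3: top cell = '.' → open
col 4: top cell = '.' → open
col 5: top cell = '.' → open
col 6: top cell = '.' → open

Answer: 0,3,4,5,6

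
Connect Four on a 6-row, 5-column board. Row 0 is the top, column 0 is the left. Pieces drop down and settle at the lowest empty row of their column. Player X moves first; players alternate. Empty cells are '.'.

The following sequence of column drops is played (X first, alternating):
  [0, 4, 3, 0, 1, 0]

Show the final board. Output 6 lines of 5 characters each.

Answer: .....
.....
.....
O....
O....
XX.XO

Derivation:
Move 1: X drops in col 0, lands at row 5
Move 2: O drops in col 4, lands at row 5
Move 3: X drops in col 3, lands at row 5
Move 4: O drops in col 0, lands at row 4
Move 5: X drops in col 1, lands at row 5
Move 6: O drops in col 0, lands at row 3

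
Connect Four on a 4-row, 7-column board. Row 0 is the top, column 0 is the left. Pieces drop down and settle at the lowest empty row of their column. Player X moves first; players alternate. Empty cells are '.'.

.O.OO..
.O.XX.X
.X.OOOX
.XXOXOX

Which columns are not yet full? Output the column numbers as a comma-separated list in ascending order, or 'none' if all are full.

Answer: 0,2,5,6

Derivation:
col 0: top cell = '.' → open
col 1: top cell = 'O' → FULL
col 2: top cell = '.' → open
col 3: top cell = 'O' → FULL
col 4: top cell = 'O' → FULL
col 5: top cell = '.' → open
col 6: top cell = '.' → open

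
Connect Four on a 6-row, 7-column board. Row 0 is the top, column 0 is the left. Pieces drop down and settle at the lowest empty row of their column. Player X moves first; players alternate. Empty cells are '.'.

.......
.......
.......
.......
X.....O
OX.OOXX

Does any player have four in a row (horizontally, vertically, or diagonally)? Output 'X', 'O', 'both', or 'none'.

none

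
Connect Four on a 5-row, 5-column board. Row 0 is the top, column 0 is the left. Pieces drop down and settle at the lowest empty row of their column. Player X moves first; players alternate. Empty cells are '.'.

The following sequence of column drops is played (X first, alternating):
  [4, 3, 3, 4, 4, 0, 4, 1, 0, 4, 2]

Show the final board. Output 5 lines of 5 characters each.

Move 1: X drops in col 4, lands at row 4
Move 2: O drops in col 3, lands at row 4
Move 3: X drops in col 3, lands at row 3
Move 4: O drops in col 4, lands at row 3
Move 5: X drops in col 4, lands at row 2
Move 6: O drops in col 0, lands at row 4
Move 7: X drops in col 4, lands at row 1
Move 8: O drops in col 1, lands at row 4
Move 9: X drops in col 0, lands at row 3
Move 10: O drops in col 4, lands at row 0
Move 11: X drops in col 2, lands at row 4

Answer: ....O
....X
....X
X..XO
OOXOX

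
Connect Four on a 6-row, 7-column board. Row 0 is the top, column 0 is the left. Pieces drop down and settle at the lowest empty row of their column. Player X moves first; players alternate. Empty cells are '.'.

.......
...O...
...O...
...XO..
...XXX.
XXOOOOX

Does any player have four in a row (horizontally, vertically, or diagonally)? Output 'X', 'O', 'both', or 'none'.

O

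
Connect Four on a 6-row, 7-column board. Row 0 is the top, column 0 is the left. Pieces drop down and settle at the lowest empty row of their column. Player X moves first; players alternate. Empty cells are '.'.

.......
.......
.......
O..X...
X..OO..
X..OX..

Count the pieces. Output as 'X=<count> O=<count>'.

X=4 O=4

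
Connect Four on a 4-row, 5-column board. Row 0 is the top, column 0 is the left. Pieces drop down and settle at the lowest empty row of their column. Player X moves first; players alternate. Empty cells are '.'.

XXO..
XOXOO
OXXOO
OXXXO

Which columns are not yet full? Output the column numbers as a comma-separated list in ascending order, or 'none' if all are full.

Answer: 3,4

Derivation:
col 0: top cell = 'X' → FULL
col 1: top cell = 'X' → FULL
col 2: top cell = 'O' → FULL
col 3: top cell = '.' → open
col 4: top cell = '.' → open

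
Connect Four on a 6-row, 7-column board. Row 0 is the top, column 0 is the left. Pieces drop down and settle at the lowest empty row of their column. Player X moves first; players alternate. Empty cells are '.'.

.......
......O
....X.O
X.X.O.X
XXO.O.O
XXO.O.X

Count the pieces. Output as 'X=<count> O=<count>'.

X=9 O=8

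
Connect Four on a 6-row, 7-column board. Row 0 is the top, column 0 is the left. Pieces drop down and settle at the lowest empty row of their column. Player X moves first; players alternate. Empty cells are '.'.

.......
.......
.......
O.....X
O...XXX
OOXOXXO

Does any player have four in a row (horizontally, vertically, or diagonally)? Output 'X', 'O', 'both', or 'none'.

none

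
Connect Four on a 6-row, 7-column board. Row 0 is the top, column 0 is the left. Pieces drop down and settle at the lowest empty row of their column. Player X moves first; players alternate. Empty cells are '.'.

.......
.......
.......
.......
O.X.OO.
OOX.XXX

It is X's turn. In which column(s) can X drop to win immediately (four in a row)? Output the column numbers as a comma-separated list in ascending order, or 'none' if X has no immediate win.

col 0: drop X → no win
col 1: drop X → no win
col 2: drop X → no win
col 3: drop X → WIN!
col 4: drop X → no win
col 5: drop X → no win
col 6: drop X → no win

Answer: 3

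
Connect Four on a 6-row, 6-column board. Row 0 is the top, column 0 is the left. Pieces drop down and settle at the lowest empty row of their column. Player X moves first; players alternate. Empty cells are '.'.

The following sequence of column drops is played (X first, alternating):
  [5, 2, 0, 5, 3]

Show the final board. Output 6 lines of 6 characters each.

Answer: ......
......
......
......
.....O
X.OX.X

Derivation:
Move 1: X drops in col 5, lands at row 5
Move 2: O drops in col 2, lands at row 5
Move 3: X drops in col 0, lands at row 5
Move 4: O drops in col 5, lands at row 4
Move 5: X drops in col 3, lands at row 5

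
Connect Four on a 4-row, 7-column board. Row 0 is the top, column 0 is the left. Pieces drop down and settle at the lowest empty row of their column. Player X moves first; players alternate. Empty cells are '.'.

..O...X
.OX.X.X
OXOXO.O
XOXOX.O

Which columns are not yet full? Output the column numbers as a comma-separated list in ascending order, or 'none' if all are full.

col 0: top cell = '.' → open
col 1: top cell = '.' → open
col 2: top cell = 'O' → FULL
col 3: top cell = '.' → open
col 4: top cell = '.' → open
col 5: top cell = '.' → open
col 6: top cell = 'X' → FULL

Answer: 0,1,3,4,5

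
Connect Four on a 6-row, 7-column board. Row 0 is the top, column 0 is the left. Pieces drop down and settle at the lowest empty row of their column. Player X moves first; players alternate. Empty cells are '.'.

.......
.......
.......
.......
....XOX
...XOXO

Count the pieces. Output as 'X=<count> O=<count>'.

X=4 O=3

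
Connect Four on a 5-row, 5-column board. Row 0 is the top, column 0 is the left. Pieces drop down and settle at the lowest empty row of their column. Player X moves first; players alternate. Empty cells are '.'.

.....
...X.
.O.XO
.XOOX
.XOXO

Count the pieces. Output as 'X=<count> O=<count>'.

X=6 O=6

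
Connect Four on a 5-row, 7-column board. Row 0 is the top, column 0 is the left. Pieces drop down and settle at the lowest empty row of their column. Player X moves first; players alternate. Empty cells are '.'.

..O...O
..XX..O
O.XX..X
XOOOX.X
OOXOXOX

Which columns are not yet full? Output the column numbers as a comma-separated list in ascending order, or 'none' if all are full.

col 0: top cell = '.' → open
col 1: top cell = '.' → open
col 2: top cell = 'O' → FULL
col 3: top cell = '.' → open
col 4: top cell = '.' → open
col 5: top cell = '.' → open
col 6: top cell = 'O' → FULL

Answer: 0,1,3,4,5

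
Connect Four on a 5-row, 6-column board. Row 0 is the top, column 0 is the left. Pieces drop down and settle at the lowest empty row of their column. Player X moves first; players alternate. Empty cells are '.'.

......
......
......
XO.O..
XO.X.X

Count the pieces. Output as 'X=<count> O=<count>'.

X=4 O=3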